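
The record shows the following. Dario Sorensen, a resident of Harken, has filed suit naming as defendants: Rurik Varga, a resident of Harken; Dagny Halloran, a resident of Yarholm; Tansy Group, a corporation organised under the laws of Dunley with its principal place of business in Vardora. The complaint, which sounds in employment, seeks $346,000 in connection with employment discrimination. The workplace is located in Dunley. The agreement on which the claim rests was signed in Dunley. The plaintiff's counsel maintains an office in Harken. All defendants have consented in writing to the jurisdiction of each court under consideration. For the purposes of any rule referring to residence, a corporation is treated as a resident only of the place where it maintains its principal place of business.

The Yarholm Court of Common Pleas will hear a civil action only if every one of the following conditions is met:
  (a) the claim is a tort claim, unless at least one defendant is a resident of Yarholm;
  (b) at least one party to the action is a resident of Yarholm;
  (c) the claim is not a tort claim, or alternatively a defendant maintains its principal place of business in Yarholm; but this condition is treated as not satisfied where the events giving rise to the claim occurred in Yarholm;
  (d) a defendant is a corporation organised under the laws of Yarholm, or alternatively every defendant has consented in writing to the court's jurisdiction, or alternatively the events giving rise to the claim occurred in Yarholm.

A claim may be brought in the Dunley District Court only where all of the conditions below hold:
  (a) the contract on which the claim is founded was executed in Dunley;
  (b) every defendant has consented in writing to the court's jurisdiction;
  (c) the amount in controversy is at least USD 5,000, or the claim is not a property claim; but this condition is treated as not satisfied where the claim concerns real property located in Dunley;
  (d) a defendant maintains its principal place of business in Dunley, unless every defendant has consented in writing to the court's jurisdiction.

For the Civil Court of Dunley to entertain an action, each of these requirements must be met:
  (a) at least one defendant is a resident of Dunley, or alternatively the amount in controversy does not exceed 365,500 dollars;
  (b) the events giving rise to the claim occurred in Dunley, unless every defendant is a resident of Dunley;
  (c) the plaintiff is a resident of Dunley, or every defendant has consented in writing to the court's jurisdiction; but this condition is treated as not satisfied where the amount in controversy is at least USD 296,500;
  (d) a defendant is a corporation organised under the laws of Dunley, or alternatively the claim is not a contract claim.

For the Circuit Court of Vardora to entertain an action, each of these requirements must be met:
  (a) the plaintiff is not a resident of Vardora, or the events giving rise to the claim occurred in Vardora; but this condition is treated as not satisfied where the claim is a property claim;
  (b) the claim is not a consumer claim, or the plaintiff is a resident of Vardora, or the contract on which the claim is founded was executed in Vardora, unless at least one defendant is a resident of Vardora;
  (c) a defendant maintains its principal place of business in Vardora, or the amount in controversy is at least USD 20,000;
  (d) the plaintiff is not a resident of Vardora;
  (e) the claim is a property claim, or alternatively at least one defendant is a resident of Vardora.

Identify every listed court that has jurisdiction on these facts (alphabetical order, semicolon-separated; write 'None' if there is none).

The Yarholm Court of Common Pleas:
  (a) The claim is an employment claim, not a tort claim. The proviso rescues it, though: Dagny Halloran resides in Yarholm. Satisfied.
  (b) Dagny Halloran resides in Yarholm. Condition met.
  (c) The claim is an employment claim, not a tort claim, so this disjunct is met. And the carve-out is inapplicable — the operative events occurred in Dunley, not Yarholm. Condition met.
  (d) Every defendant has filed written consent, so one alternative holds. Satisfied.
  → The court has jurisdiction.
The Dunley District Court:
  (a) The contract was executed in Dunley. Satisfied.
  (b) Every defendant has filed written consent. Met.
  (c) The amount in controversy is 346,000 dollars, which meets the 5,000 dollars floor — that alternative is enough. And the carve-out is inapplicable — the claim does not concern real property. Condition met.
  (d) The corporate defendant(s) have their principal place of business in Vardora, not Dunley. However, every defendant has filed written consent, so the 'unless' proviso supplies this condition. Condition met.
  → The court has jurisdiction.
The Civil Court of Dunley:
  (a) The amount in controversy is $346,000, within the 365,500 dollars ceiling, so one alternative holds. Condition met.
  (b) The operative events occurred in Dunley. Met.
  (c) Every defendant has filed written consent, so one alternative holds. However, the amount in controversy is 346,000 dollars, which meets the $296,500 floor, which falls within the stated exception and so defeats the condition. Not met.
  (d) Tansy Group is organised under the laws of Dunley — that alternative is enough. Satisfied.
  → No jurisdiction.
The Circuit Court of Vardora:
  (a) The plaintiff resides in Harken, which is not Vardora, which satisfies one of the alternatives. The carve-out does not apply: the claim is an employment claim, not a property claim. Met.
  (b) The claim is an employment claim, not a consumer claim, so one alternative holds. Met.
  (c) Tansy Group has its principal place of business in Vardora, which satisfies one of the alternatives. Condition met.
  (d) The plaintiff resides in Harken, which is not Vardora. Met.
  (e) Tansy Group resides in Vardora — that alternative is enough. Satisfied.
  → The court has jurisdiction.

the Circuit Court of Vardora; the Dunley District Court; the Yarholm Court of Common Pleas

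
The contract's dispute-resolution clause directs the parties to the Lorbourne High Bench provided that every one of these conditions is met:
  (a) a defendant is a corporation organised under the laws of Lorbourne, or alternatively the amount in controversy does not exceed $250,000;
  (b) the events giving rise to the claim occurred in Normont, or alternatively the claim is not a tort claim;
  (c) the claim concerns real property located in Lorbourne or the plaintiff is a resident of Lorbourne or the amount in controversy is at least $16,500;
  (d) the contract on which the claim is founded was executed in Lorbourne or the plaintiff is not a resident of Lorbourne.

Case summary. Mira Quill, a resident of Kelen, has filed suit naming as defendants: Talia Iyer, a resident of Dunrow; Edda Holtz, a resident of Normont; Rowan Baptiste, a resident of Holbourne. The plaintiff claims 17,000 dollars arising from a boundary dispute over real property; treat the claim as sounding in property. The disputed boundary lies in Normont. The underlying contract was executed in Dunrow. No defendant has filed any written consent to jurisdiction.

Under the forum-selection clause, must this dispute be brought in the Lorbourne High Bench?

Yes

The Lorbourne High Bench:
  (a) The amount in controversy is USD 17,000, within the USD 250,000 ceiling, so this disjunct is met. Met.
  (b) The operative events occurred in Normont — that alternative is enough. Met.
  (c) The amount in controversy is USD 17,000, which meets the $16,500 floor, so this disjunct is met. Satisfied.
  (d) The plaintiff resides in Kelen, which is not Lorbourne, which satisfies one of the alternatives. Condition met.
  → The clause applies.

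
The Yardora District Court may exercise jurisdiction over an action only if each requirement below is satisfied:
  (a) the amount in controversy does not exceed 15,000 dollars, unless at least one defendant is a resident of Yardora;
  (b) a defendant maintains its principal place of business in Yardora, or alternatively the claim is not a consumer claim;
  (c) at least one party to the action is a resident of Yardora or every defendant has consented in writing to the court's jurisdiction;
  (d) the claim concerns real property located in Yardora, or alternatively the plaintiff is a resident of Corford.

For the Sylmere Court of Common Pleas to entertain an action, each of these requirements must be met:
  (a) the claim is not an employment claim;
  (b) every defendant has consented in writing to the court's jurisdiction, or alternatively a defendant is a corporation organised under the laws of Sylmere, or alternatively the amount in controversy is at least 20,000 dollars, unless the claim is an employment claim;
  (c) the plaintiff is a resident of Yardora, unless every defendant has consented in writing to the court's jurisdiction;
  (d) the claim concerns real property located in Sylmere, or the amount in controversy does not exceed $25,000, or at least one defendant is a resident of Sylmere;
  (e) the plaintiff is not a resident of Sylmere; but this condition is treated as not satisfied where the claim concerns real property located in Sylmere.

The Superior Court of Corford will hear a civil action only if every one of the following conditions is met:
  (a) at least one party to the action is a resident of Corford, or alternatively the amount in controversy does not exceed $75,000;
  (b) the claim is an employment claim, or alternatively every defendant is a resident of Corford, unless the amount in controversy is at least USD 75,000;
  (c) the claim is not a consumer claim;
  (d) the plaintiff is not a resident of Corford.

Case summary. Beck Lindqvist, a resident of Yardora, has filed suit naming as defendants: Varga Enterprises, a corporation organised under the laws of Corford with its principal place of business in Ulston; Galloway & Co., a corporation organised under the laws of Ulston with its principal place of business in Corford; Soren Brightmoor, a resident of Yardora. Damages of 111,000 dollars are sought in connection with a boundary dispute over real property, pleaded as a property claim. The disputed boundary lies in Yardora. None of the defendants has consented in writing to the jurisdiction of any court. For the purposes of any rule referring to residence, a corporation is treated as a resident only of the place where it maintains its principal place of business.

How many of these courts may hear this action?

The Yardora District Court:
  (a) The amount in controversy is USD 111,000, above the $15,000 ceiling. The proviso rescues it, though: Soren Brightmoor resides in Yardora. Satisfied.
  (b) The claim is a property claim, not a consumer claim, so this disjunct is met. Condition met.
  (c) Beck Lindqvist resides in Yardora, which satisfies one of the alternatives. Satisfied.
  (d) The property lies in Yardora, so this disjunct is met. Satisfied.
  → Every requirement is satisfied — jurisdiction.
The Sylmere Court of Common Pleas:
  (a) The claim is a property claim, not an employment claim. Met.
  (b) The amount in controversy is USD 111,000, which meets the $20,000 floor, so this disjunct is met. Condition met.
  (c) The plaintiff resides in Yardora. Satisfied.
  (d) The property lies in Yardora, not Sylmere; the amount in controversy is 111,000 dollars, above the USD 25,000 ceiling; no defendant resides in Sylmere (they reside in Ulston, Corford, Yardora) — no alternative holds. Not met.
  (e) The plaintiff resides in Yardora, which is not Sylmere. And the carve-out is inapplicable — the property lies in Yardora, not Sylmere. Met.
  → At least one condition fails; no jurisdiction.
The Superior Court of Corford:
  (a) Galloway & Co. resides in Corford, so this disjunct is met. Met.
  (b) The claim is a property claim, not an employment claim; the defendants reside as follows — Varga Enterprises in Ulston, Galloway & Co. in Corford, Soren Brightmoor in Yardora — not all in Corford — no alternative holds. But the amount in controversy is USD 111,000, which meets the USD 75,000 floor, and the 'unless' clause therefore excuses the requirement. Met.
  (c) The claim is a property claim, not a consumer claim. Satisfied.
  (d) The plaintiff resides in Yardora, which is not Corford. Met.
  → Every requirement is satisfied — jurisdiction.
Courts with jurisdiction: the Yardora District Court, the Superior Court of Corford — 2 in total.

2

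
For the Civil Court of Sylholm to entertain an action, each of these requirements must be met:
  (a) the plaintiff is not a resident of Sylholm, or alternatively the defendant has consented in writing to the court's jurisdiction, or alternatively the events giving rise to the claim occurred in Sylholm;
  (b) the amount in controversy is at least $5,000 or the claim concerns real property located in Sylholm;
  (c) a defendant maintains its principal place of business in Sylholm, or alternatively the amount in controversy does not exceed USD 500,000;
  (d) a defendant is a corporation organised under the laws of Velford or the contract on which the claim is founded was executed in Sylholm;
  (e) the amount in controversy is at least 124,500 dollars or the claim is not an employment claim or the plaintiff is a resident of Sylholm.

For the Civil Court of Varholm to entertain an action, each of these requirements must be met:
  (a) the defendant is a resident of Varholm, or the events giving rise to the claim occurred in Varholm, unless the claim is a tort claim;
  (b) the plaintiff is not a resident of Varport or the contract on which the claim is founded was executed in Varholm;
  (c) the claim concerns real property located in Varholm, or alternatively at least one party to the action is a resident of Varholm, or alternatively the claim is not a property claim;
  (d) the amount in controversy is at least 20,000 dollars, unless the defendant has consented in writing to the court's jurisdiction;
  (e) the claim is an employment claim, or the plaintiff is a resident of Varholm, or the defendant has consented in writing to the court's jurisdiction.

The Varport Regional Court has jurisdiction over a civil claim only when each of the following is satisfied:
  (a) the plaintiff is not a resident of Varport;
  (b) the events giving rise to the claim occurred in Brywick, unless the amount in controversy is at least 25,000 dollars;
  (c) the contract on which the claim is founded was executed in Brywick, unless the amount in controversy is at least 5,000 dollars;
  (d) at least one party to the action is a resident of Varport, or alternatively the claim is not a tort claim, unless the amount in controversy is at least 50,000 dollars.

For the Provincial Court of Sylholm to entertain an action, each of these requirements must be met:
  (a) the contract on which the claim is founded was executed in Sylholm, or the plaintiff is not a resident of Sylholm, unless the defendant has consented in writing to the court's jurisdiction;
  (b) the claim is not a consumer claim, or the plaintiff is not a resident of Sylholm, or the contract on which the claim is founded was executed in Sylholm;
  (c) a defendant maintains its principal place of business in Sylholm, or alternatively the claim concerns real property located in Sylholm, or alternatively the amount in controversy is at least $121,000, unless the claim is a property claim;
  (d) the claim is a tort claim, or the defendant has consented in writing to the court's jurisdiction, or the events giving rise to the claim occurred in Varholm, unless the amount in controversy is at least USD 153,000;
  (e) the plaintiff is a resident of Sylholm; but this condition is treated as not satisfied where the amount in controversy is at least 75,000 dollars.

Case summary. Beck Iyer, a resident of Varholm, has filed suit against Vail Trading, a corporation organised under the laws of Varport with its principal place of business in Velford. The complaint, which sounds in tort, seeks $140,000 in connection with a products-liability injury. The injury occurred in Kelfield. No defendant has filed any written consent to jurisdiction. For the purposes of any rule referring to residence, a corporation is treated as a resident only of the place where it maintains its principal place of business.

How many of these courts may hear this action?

2

The Civil Court of Sylholm:
  (a) The plaintiff resides in Varholm, which is not Sylholm, so this disjunct is met. Met.
  (b) The amount in controversy is USD 140,000, which meets the USD 5,000 floor, so one alternative holds. Met.
  (c) The amount in controversy is 140,000 dollars, within the USD 500,000 ceiling — that alternative is enough. Met.
  (d) The corporate defendant(s) are organised in Varport, not Velford; no contract (and hence no place of execution) is alleged — none of the alternatives is met. Condition not met.
  (e) The amount in controversy is USD 140,000, which meets the 124,500 dollars floor, so this disjunct is met. Satisfied.
  → Not every requirement is met — no jurisdiction.
The Civil Court of Varholm:
  (a) The defendant resides in Velford, not Varholm; the operative events occurred in Kelfield, not Varholm — no alternative holds. But the claim is a tort claim, and the 'unless' clause therefore excuses the requirement. Met.
  (b) The plaintiff resides in Varholm, which is not Varport, so this disjunct is met. Met.
  (c) Beck Iyer resides in Varholm, which satisfies one of the alternatives. Satisfied.
  (d) The amount in controversy is 140,000 dollars, which meets the USD 20,000 floor. Satisfied.
  (e) The plaintiff resides in Varholm, so this disjunct is met. Met.
  → Every requirement is satisfied — jurisdiction.
The Varport Regional Court:
  (a) The plaintiff resides in Varholm, which is not Varport. Met.
  (b) The operative events occurred in Kelfield, not Brywick. However, the amount in controversy is $140,000, which meets the 25,000 dollars floor, so the 'unless' proviso supplies this condition. Met.
  (c) No contract (and hence no place of execution) is alleged. But the amount in controversy is $140,000, which meets the 5,000 dollars floor, and the 'unless' clause therefore excuses the requirement. Condition met.
  (d) No party resides in Varport; the claim is a tort claim — every alternative fails. The proviso rescues it, though: the amount in controversy is $140,000, which meets the 50,000 dollars floor. Met.
  → The court has jurisdiction.
The Provincial Court of Sylholm:
  (a) The plaintiff resides in Varholm, which is not Sylholm — that alternative is enough. Satisfied.
  (b) The claim is a tort claim, not a consumer claim, so this disjunct is met. Satisfied.
  (c) The amount in controversy is USD 140,000, which meets the USD 121,000 floor, so one alternative holds. Condition met.
  (d) The claim is a tort claim, so one alternative holds. Condition met.
  (e) The plaintiff resides in Varholm, not Sylholm. Condition not met.
  → The court lacks jurisdiction.
Courts with jurisdiction: the Civil Court of Varholm, the Varport Regional Court — 2 in total.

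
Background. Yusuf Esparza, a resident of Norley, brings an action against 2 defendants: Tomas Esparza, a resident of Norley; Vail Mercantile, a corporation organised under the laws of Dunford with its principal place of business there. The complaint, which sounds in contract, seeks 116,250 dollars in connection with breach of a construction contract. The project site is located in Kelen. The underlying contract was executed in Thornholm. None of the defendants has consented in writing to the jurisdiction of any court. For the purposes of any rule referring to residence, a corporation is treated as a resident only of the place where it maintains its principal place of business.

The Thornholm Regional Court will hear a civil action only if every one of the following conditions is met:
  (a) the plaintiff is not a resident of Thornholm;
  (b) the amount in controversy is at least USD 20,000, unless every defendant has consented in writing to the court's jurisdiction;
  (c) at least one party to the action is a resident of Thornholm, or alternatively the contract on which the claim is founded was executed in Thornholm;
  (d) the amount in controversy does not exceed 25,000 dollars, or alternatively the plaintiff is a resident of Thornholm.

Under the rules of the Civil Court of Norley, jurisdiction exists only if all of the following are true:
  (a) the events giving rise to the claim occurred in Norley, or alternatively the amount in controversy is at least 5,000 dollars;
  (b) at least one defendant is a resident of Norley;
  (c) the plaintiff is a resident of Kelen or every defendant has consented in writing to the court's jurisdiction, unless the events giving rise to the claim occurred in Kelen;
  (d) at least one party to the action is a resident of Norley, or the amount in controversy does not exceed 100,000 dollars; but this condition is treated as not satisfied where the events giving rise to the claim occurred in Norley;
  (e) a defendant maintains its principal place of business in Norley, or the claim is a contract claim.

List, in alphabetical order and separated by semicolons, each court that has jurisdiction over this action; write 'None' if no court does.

The Thornholm Regional Court:
  (a) The plaintiff resides in Norley, which is not Thornholm. Satisfied.
  (b) The amount in controversy is USD 116,250, which meets the $20,000 floor. Satisfied.
  (c) The contract was executed in Thornholm, which satisfies one of the alternatives. Condition met.
  (d) The amount in controversy is USD 116,250, above the 25,000 dollars ceiling; the plaintiff resides in Norley, not Thornholm — no alternative holds. Fails.
  → At least one condition fails; no jurisdiction.
The Civil Court of Norley:
  (a) The amount in controversy is 116,250 dollars, which meets the USD 5,000 floor, which satisfies one of the alternatives. Condition met.
  (b) Tomas Esparza resides in Norley. Condition met.
  (c) The plaintiff resides in Norley, not Kelen; no such written consent has been filed — none of the alternatives is met. But the operative events occurred in Kelen, and the 'unless' clause therefore excuses the requirement. Satisfied.
  (d) Yusuf Esparza resides in Norley, so one alternative holds. The carve-out does not apply: the operative events occurred in Kelen, not Norley. Condition met.
  (e) The claim is a contract claim, so this disjunct is met. Condition met.
  → Every requirement is satisfied — jurisdiction.

the Civil Court of Norley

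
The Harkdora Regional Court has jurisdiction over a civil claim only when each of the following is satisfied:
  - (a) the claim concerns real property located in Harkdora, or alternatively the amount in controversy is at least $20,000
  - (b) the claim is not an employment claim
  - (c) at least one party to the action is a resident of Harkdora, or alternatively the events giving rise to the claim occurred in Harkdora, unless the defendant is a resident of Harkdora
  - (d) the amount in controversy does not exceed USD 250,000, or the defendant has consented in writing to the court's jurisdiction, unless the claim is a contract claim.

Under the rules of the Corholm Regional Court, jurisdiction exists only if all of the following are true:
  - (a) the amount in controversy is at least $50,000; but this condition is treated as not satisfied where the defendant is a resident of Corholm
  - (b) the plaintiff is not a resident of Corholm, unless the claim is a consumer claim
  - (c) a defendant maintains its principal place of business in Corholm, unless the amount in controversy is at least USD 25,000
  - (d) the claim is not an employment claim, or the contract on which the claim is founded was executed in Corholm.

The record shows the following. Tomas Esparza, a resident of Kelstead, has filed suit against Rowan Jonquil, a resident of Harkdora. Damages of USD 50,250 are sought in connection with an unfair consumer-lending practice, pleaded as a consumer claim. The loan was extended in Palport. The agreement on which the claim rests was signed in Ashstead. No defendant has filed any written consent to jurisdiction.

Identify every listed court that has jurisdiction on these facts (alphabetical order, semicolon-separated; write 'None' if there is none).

The Harkdora Regional Court:
  (a) The amount in controversy is 50,250 dollars, which meets the $20,000 floor — that alternative is enough. Condition met.
  (b) The claim is a consumer claim, not an employment claim. Met.
  (c) Rowan Jonquil resides in Harkdora — that alternative is enough. Met.
  (d) The amount in controversy is $50,250, within the USD 250,000 ceiling, so one alternative holds. Condition met.
  → The court has jurisdiction.
The Corholm Regional Court:
  (a) The amount in controversy is USD 50,250, which meets the USD 50,000 floor. The exception is not triggered, since the defendant resides in Harkdora, not Corholm. Met.
  (b) The plaintiff resides in Kelstead, which is not Corholm. Satisfied.
  (c) No defendant is a corporation. The proviso rescues it, though: the amount in controversy is 50,250 dollars, which meets the 25,000 dollars floor. Satisfied.
  (d) The claim is a consumer claim, not an employment claim, so one alternative holds. Met.
  → The court has jurisdiction.

the Corholm Regional Court; the Harkdora Regional Court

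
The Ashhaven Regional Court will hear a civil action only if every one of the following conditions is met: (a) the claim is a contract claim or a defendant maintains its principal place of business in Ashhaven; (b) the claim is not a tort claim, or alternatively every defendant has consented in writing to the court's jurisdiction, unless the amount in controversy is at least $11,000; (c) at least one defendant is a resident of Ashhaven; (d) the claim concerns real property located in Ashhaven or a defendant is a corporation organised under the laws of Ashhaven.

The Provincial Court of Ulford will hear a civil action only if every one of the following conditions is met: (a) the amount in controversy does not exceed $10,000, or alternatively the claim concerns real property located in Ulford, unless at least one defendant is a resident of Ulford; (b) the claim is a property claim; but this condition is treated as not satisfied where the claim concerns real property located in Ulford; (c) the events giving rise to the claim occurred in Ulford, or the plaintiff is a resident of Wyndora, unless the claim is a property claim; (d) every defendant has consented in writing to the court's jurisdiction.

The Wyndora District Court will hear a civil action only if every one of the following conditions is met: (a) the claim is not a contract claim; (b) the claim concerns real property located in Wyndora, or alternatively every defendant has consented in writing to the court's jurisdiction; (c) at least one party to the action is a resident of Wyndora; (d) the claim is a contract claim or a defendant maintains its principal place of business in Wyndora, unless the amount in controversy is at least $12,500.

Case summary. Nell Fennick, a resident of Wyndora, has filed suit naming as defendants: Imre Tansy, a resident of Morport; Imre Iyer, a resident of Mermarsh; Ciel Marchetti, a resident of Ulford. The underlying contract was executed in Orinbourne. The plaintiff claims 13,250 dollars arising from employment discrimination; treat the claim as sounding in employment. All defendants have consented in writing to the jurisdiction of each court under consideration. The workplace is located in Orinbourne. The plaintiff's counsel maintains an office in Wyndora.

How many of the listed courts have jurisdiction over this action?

The Ashhaven Regional Court:
  (a) The claim is an employment claim, not a contract claim; no defendant is a corporation — no alternative holds. Not satisfied.
  (b) The claim is an employment claim, not a tort claim, so one alternative holds. Condition met.
  (c) No defendant resides in Ashhaven (they reside in Morport, Mermarsh, Ulford). Fails.
  (d) The claim does not concern real property; no defendant is a corporation — every alternative fails. Not met.
  → Not every requirement is met — no jurisdiction.
The Provincial Court of Ulford:
  (a) The amount in controversy is USD 13,250, above the USD 10,000 ceiling; the claim does not concern real property — none of the alternatives is met. However, Ciel Marchetti resides in Ulford, so the 'unless' proviso supplies this condition. Met.
  (b) The claim is an employment claim, not a property claim. Condition not met.
  (c) The plaintiff resides in Wyndora, which satisfies one of the alternatives. Condition met.
  (d) Every defendant has filed written consent. Met.
  → No jurisdiction.
The Wyndora District Court:
  (a) The claim is an employment claim, not a contract claim. Met.
  (b) Every defendant has filed written consent, so one alternative holds. Satisfied.
  (c) Nell Fennick resides in Wyndora. Satisfied.
  (d) The claim is an employment claim, not a contract claim; no defendant is a corporation — none of the alternatives is met. However, the amount in controversy is $13,250, which meets the 12,500 dollars floor, so the 'unless' proviso supplies this condition. Satisfied.
  → Jurisdiction lies.
Courts with jurisdiction: the Wyndora District Court — 1 in total.

1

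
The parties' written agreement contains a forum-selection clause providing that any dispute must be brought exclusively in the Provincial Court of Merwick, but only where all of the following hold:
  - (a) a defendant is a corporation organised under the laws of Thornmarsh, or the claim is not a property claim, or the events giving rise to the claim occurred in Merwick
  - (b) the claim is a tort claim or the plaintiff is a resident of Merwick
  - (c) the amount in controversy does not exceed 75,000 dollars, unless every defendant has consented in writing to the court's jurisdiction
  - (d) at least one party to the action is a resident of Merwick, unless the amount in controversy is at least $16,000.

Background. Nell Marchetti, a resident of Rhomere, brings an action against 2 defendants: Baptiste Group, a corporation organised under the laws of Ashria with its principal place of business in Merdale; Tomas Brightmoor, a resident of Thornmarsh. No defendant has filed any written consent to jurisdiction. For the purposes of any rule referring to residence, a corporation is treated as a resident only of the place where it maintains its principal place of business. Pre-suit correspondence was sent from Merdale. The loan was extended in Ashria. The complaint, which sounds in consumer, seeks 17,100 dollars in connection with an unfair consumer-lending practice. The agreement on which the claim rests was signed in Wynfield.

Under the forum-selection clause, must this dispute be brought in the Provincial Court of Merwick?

The Provincial Court of Merwick:
  (a) The claim is a consumer claim, not a property claim, which satisfies one of the alternatives. Condition met.
  (b) The claim is a consumer claim, not a tort claim; the plaintiff resides in Rhomere, not Merwick — no alternative holds. Fails.
  (c) The amount in controversy is USD 17,100, within the 75,000 dollars ceiling. Satisfied.
  (d) No party resides in Merwick. However, the amount in controversy is 17,100 dollars, which meets the USD 16,000 floor, so the 'unless' proviso supplies this condition. Condition met.
  → Forum clause is not triggered.

No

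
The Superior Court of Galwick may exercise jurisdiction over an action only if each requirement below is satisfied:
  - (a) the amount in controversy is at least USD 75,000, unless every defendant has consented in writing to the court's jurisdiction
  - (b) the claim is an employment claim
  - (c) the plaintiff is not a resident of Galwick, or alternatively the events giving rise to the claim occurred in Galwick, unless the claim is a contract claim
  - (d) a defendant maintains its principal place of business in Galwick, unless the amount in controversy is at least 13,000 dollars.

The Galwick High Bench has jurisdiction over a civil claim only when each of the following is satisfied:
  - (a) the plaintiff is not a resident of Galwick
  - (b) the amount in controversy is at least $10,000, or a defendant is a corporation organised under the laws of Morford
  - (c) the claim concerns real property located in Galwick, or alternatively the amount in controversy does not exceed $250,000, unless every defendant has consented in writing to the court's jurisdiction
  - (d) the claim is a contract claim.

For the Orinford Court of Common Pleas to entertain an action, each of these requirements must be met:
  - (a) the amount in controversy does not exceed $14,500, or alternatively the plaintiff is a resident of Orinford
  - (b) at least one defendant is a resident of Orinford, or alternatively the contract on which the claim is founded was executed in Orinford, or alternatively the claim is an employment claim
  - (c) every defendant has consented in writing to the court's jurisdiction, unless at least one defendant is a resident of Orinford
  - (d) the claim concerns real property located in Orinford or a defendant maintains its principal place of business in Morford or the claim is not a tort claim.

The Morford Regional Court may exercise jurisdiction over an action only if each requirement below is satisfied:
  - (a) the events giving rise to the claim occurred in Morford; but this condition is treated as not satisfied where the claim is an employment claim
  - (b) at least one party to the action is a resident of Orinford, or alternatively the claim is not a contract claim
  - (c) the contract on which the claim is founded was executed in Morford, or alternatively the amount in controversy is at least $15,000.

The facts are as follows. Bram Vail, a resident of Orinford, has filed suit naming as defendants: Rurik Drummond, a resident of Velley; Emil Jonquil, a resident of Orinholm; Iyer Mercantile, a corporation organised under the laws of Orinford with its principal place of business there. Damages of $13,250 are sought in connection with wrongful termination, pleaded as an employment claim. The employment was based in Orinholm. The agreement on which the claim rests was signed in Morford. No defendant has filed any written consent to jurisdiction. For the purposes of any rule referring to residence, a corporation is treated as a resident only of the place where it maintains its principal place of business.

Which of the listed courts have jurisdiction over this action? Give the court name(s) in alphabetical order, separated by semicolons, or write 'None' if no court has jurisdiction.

The Superior Court of Galwick:
  (a) The amount in controversy is 13,250 dollars, below the $75,000 floor. The proviso offers no rescue either, since no such written consent has been filed. Fails.
  (b) The claim is an employment claim. Satisfied.
  (c) The plaintiff resides in Orinford, which is not Galwick — that alternative is enough. Condition met.
  (d) The corporate defendant(s) have their principal place of business in Orinford, not Galwick. But the amount in controversy is USD 13,250, which meets the USD 13,000 floor, and the 'unless' clause therefore excuses the requirement. Satisfied.
  → At least one condition fails; no jurisdiction.
The Galwick High Bench:
  (a) The plaintiff resides in Orinford, which is not Galwick. Condition met.
  (b) The amount in controversy is USD 13,250, which meets the $10,000 floor, which satisfies one of the alternatives. Met.
  (c) The amount in controversy is 13,250 dollars, within the $250,000 ceiling, so one alternative holds. Satisfied.
  (d) The claim is an employment claim, not a contract claim. Fails.
  → At least one condition fails; no jurisdiction.
The Orinford Court of Common Pleas:
  (a) The amount in controversy is $13,250, within the $14,500 ceiling, so this disjunct is met. Met.
  (b) Iyer Mercantile resides in Orinford, so this disjunct is met. Satisfied.
  (c) No such written consent has been filed. But Iyer Mercantile resides in Orinford, and the 'unless' clause therefore excuses the requirement. Satisfied.
  (d) The claim is an employment claim, not a tort claim — that alternative is enough. Satisfied.
  → All conditions met; jurisdiction exists.
The Morford Regional Court:
  (a) The operative events occurred in Orinholm, not Morford. Condition not met.
  (b) Bram Vail resides in Orinford — that alternative is enough. Met.
  (c) The contract was executed in Morford, which satisfies one of the alternatives. Condition met.
  → At least one condition fails; no jurisdiction.

the Orinford Court of Common Pleas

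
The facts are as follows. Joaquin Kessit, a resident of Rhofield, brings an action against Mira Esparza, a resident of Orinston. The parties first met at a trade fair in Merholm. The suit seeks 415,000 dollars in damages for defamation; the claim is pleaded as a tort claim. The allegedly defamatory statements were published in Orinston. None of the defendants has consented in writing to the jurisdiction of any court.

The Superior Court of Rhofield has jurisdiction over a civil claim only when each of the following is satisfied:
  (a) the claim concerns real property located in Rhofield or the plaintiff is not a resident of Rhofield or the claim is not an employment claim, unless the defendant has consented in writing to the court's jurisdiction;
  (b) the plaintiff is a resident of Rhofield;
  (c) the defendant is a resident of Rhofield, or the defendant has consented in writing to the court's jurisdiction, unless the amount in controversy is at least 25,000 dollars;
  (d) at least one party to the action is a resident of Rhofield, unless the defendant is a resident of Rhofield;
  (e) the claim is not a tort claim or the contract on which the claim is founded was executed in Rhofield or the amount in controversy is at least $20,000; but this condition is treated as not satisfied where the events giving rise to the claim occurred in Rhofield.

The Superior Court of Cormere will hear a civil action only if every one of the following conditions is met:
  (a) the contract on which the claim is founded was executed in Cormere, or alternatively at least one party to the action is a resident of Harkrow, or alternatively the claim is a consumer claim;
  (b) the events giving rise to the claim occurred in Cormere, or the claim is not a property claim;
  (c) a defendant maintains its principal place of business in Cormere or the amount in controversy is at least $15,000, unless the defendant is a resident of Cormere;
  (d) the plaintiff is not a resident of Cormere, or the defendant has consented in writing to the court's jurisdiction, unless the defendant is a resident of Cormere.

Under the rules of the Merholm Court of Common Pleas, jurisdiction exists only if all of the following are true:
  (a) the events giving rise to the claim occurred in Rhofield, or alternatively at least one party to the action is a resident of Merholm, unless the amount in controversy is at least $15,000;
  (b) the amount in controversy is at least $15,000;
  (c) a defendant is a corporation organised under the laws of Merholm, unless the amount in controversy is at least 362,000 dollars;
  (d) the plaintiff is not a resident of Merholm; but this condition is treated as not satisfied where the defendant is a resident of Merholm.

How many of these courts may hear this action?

The Superior Court of Rhofield:
  (a) The claim is a tort claim, not an employment claim, so this disjunct is met. Met.
  (b) The plaintiff resides in Rhofield. Satisfied.
  (c) The defendant resides in Orinston, not Rhofield; no such written consent has been filed — no alternative holds. But the amount in controversy is $415,000, which meets the $25,000 floor, and the 'unless' clause therefore excuses the requirement. Met.
  (d) Joaquin Kessit resides in Rhofield. Satisfied.
  (e) The amount in controversy is 415,000 dollars, which meets the USD 20,000 floor, so one alternative holds. The exception is not triggered, since the operative events occurred in Orinston, not Rhofield. Met.
  → The court has jurisdiction.
The Superior Court of Cormere:
  (a) No contract (and hence no place of execution) is alleged; no party resides in Harkrow; the claim is a tort claim, not a consumer claim — none of the alternatives is met. Not met.
  (b) The claim is a tort claim, not a property claim, so one alternative holds. Condition met.
  (c) The amount in controversy is 415,000 dollars, which meets the USD 15,000 floor, which satisfies one of the alternatives. Satisfied.
  (d) The plaintiff resides in Rhofield, which is not Cormere — that alternative is enough. Met.
  → Not every requirement is met — no jurisdiction.
The Merholm Court of Common Pleas:
  (a) The operative events occurred in Orinston, not Rhofield; no party resides in Merholm — every alternative fails. But the amount in controversy is 415,000 dollars, which meets the 15,000 dollars floor, and the 'unless' clause therefore excuses the requirement. Satisfied.
  (b) The amount in controversy is USD 415,000, which meets the USD 15,000 floor. Satisfied.
  (c) No defendant is a corporation. However, the amount in controversy is 415,000 dollars, which meets the 362,000 dollars floor, so the 'unless' proviso supplies this condition. Satisfied.
  (d) The plaintiff resides in Rhofield, which is not Merholm. The exception is not triggered, since the defendant resides in Orinston, not Merholm. Met.
  → The court has jurisdiction.
Courts with jurisdiction: the Superior Court of Rhofield, the Merholm Court of Common Pleas — 2 in total.

2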